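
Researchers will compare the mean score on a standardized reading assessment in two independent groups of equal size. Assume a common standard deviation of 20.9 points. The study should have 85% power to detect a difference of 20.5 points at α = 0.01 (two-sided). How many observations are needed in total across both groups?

For two equal groups, n per group = 2·((z_{α/2} + z_β)·σ/δ)².
z_{α/2} = 2.576; z_β = 1.036 (power 85%).
n = 2 × (3.612 × 20.9 / 20.5)² = 2 × 13.56 = 27.12
Round up: n = 28 per group.
Total across both groups: 2 × 28 = 56.

56 total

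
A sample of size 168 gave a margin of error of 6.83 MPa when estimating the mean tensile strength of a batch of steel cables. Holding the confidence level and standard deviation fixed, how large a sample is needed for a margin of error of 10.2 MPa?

Margin of error scales as 1/√n, so n₂ = n₁·(E₁/E₂)².
n₂ = 168 × (6.83/10.2)² = 168 × 0.4484 = 75.33
Round up: n₂ = 76.

76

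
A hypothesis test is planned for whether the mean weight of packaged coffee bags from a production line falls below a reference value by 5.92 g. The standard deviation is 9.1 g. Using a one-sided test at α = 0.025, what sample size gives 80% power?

19

For a one-sample z-test, n = ((z_α + z_β)·σ/δ)².
z_α = 1.960 (one-sided α = 0.025); z_β = 0.842 (power 80% → β = 0.2).
n = (2.802 × 9.1 / 5.92)² = 18.55
Round up: n = 19.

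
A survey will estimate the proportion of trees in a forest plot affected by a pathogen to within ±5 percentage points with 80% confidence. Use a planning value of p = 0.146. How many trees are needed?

For a proportion with margin E = 0.05 at 80% confidence, z = 1.282.
n = p̂(1−p̂)(z/E)² = 0.146 × 0.854 × (1.282/0.05)² = 81.97
Round up: n = 82.

82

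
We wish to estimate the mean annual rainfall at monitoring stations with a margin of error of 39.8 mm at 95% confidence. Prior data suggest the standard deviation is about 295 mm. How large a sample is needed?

For a mean, the margin of error is E = z·σ/√n, so n = (zσ/E)².
At 95% confidence, z = 1.960.
n = (1.960 × 295 / 39.8)² = 211.05
Round up: n = 212.

212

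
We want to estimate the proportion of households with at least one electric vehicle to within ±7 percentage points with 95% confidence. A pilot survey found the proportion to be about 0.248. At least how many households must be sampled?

For a proportion with margin E = 0.07 at 95% confidence, z = 1.960.
n = p̂(1−p̂)(z/E)² = 0.248 × 0.752 × (1.960/0.07)² = 146.21
Round up: n = 147.

147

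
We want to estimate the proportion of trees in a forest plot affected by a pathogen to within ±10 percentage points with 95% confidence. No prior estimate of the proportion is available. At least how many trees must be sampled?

For a proportion with margin E = 0.1 at 95% confidence, z = 1.960.
With no prior estimate, use p = 0.5, which maximizes p(1−p) at 0.25.
n = 0.25 × (z/E)² = 0.25 × (1.960/0.1)² = 96.04
Round up: n = 97.

97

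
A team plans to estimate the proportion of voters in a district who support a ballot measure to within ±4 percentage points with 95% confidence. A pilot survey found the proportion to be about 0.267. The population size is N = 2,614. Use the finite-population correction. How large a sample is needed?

For a proportion with margin E = 0.04 at 95% confidence, z = 1.960.
n = p̂(1−p̂)(z/E)² = 0.267 × 0.733 × (1.960/0.04)² = 469.90 — call this n₀.
Finite-population correction with N = 2,614: n = n₀ / (1 + (n₀−1)/N) = 469.90 / 1.179 = 398.56
Round up: n = 399.

399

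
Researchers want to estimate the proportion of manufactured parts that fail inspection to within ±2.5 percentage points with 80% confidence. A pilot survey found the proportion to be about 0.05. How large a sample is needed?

125

For a proportion with margin E = 0.025 at 80% confidence, z = 1.282.
n = p̂(1−p̂)(z/E)² = 0.05 × 0.95 × (1.282/0.025)² = 124.91
Round up: n = 125.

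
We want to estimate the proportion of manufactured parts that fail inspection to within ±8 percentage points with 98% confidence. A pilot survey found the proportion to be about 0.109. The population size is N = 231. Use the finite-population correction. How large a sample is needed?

61

For a proportion with margin E = 0.08 at 98% confidence, z = 2.326.
n = p̂(1−p̂)(z/E)² = 0.109 × 0.891 × (2.326/0.08)² = 82.10 — call this n₀.
Finite-population correction with N = 231: n = n₀ / (1 + (n₀−1)/N) = 82.10 / 1.351 = 60.77
Round up: n = 61.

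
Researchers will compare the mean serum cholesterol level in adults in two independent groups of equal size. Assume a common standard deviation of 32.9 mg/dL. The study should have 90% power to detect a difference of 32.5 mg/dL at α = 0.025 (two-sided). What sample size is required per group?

For two equal groups, n per group = 2·((z_{α/2} + z_β)·σ/δ)².
z_{α/2} = 2.241; z_β = 1.282 (power 90%).
n = 2 × (3.523 × 32.9 / 32.5)² = 2 × 12.72 = 25.44
Round up: n = 26 per group.

26 per group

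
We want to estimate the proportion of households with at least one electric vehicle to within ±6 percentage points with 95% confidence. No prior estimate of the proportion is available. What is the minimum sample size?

For a proportion with margin E = 0.06 at 95% confidence, z = 1.960.
With no prior estimate, use p = 0.5, which maximizes p(1−p) at 0.25.
n = 0.25 × (z/E)² = 0.25 × (1.960/0.06)² = 266.78
Round up: n = 267.

267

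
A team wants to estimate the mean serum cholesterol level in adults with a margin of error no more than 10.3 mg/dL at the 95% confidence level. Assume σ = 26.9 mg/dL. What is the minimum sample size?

For a mean, the margin of error is E = z·σ/√n, so n = (zσ/E)².
At 95% confidence, z = 1.960.
n = (1.960 × 26.9 / 10.3)² = 26.20
Round up: n = 27.

27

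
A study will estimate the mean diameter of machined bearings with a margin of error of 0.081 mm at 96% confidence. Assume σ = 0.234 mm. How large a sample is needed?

For a mean, the margin of error is E = z·σ/√n, so n = (zσ/E)².
At 96% confidence, z = 2.054.
n = (2.054 × 0.234 / 0.081)² = 35.21
Round up: n = 36.

36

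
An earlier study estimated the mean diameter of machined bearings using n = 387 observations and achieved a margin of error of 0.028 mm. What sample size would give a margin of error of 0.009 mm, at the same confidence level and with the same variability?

Margin of error scales as 1/√n, so n₂ = n₁·(E₁/E₂)².
n₂ = 387 × (0.028/0.009)² = 387 × 9.679 = 3745.77
Round up: n₂ = 3746.

3746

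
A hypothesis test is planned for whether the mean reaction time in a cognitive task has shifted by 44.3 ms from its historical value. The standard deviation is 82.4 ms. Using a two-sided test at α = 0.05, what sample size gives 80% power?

For a one-sample z-test, n = ((z_{α/2} + z_β)·σ/δ)².
z_{α/2} = 1.960 (two-sided α = 0.05); z_β = 0.842 (power 80% → β = 0.2).
n = (2.802 × 82.4 / 44.3)² = 27.16
Round up: n = 28.

28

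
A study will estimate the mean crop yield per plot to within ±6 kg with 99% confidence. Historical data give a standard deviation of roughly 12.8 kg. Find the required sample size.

n = 31

For a mean, the margin of error is E = z·σ/√n, so n = (zσ/E)².
At 99% confidence, z = 2.576.
n = (2.576 × 12.8 / 6)² = 30.20
Round up: n = 31.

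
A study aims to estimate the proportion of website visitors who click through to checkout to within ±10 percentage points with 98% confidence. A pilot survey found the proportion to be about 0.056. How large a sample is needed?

n = 29

For a proportion with margin E = 0.1 at 98% confidence, z = 2.326.
n = p̂(1−p̂)(z/E)² = 0.056 × 0.944 × (2.326/0.1)² = 28.60
Round up: n = 29.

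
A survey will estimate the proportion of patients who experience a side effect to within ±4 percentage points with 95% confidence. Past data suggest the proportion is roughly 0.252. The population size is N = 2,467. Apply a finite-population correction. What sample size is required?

383

For a proportion with margin E = 0.04 at 95% confidence, z = 1.960.
n = p̂(1−p̂)(z/E)² = 0.252 × 0.748 × (1.960/0.04)² = 452.58 — call this n₀.
Finite-population correction with N = 2,467: n = n₀ / (1 + (n₀−1)/N) = 452.58 / 1.183 = 382.57
Round up: n = 383.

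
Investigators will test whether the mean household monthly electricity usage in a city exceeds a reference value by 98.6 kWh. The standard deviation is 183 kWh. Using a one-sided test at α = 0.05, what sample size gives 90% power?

n = 30

For a one-sample z-test, n = ((z_α + z_β)·σ/δ)².
z_α = 1.645 (one-sided α = 0.05); z_β = 1.282 (power 90% → β = 0.1).
n = (2.927 × 183 / 98.6)² = 29.51
Round up: n = 30.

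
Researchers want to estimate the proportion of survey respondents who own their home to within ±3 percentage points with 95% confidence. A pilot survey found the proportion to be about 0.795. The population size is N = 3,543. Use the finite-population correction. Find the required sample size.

582

For a proportion with margin E = 0.03 at 95% confidence, z = 1.960.
n = p̂(1−p̂)(z/E)² = 0.795 × 0.205 × (1.960/0.03)² = 695.65 — call this n₀.
Finite-population correction with N = 3,543: n = n₀ / (1 + (n₀−1)/N) = 695.65 / 1.196 = 581.65
Round up: n = 582.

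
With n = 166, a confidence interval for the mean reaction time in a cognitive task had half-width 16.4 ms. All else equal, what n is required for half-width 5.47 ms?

Margin of error scales as 1/√n, so n₂ = n₁·(E₁/E₂)².
n₂ = 166 × (16.4/5.47)² = 166 × 8.989 = 1492.17
Round up: n₂ = 1493.

1493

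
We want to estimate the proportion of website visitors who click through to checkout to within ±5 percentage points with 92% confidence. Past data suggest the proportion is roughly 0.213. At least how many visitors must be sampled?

206

For a proportion with margin E = 0.05 at 92% confidence, z = 1.751.
n = p̂(1−p̂)(z/E)² = 0.213 × 0.787 × (1.751/0.05)² = 205.58
Round up: n = 206.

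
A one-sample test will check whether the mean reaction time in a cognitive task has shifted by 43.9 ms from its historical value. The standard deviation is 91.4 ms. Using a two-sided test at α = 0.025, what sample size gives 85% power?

47

For a one-sample z-test, n = ((z_{α/2} + z_β)·σ/δ)².
z_{α/2} = 2.241 (two-sided α = 0.025); z_β = 1.036 (power 85% → β = 0.15).
n = (3.277 × 91.4 / 43.9)² = 46.55
Round up: n = 47.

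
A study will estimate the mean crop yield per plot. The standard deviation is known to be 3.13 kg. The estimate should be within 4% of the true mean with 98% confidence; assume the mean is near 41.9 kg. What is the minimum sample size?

For a mean, the margin of error is E = z·σ/√n, so n = (zσ/E)².
At 98% confidence, z = 2.326.
E = 4% of 41.9 = 1.676 kg.
n = (2.326 × 3.13 / 1.676)² = 18.87
Round up: n = 19.

n = 19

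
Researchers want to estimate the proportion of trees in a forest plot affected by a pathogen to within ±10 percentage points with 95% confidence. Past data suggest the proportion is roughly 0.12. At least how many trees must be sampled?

For a proportion with margin E = 0.1 at 95% confidence, z = 1.960.
n = p̂(1−p̂)(z/E)² = 0.12 × 0.88 × (1.960/0.1)² = 40.57
Round up: n = 41.

41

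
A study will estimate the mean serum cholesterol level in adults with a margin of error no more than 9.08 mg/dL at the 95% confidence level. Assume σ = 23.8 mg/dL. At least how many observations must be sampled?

For a mean, the margin of error is E = z·σ/√n, so n = (zσ/E)².
At 95% confidence, z = 1.960.
n = (1.960 × 23.8 / 9.08)² = 26.39
Round up: n = 27.

27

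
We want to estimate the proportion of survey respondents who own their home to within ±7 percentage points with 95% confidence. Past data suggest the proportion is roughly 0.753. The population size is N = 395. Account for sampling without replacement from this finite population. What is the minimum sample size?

For a proportion with margin E = 0.07 at 95% confidence, z = 1.960.
n = p̂(1−p̂)(z/E)² = 0.753 × 0.247 × (1.960/0.07)² = 145.82 — call this n₀.
Finite-population correction with N = 395: n = n₀ / (1 + (n₀−1)/N) = 145.82 / 1.367 = 106.67
Round up: n = 107.

n = 107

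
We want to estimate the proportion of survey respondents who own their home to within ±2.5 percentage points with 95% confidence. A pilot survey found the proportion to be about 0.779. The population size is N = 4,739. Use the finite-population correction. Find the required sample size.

For a proportion with margin E = 0.025 at 95% confidence, z = 1.960.
n = p̂(1−p̂)(z/E)² = 0.779 × 0.221 × (1.960/0.025)² = 1058.19 — call this n₀.
Finite-population correction with N = 4,739: n = n₀ / (1 + (n₀−1)/N) = 1058.19 / 1.223 = 865.24
Round up: n = 866.

n = 866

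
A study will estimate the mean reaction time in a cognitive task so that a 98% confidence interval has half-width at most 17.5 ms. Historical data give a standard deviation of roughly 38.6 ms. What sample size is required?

For a mean, the margin of error is E = z·σ/√n, so n = (zσ/E)².
At 98% confidence, z = 2.326.
n = (2.326 × 38.6 / 17.5)² = 26.32
Round up: n = 27.

27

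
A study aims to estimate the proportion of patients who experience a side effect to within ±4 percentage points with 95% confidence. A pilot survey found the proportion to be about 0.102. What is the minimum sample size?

For a proportion with margin E = 0.04 at 95% confidence, z = 1.960.
n = p̂(1−p̂)(z/E)² = 0.102 × 0.898 × (1.960/0.04)² = 219.92
Round up: n = 220.

n = 220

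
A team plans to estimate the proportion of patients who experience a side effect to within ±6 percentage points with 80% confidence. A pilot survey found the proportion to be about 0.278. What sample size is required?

92

For a proportion with margin E = 0.06 at 80% confidence, z = 1.282.
n = p̂(1−p̂)(z/E)² = 0.278 × 0.722 × (1.282/0.06)² = 91.63
Round up: n = 92.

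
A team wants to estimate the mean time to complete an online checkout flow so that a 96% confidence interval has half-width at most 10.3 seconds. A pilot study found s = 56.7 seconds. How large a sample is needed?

n = 128

For a mean, the margin of error is E = z·σ/√n, so n = (zσ/E)².
At 96% confidence, z = 2.054.
n = (2.054 × 56.7 / 10.3)² = 127.85
Round up: n = 128.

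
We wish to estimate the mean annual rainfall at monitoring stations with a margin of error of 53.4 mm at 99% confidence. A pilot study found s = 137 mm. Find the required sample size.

n = 44

For a mean, the margin of error is E = z·σ/√n, so n = (zσ/E)².
At 99% confidence, z = 2.576.
n = (2.576 × 137 / 53.4)² = 43.68
Round up: n = 44.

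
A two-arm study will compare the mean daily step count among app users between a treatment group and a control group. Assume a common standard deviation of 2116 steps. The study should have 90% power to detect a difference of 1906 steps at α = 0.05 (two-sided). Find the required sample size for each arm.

26 per group

For two equal groups, n per group = 2·((z_{α/2} + z_β)·σ/δ)².
z_{α/2} = 1.960; z_β = 1.282 (power 90%).
n = 2 × (3.242 × 2116 / 1906)² = 2 × 12.95 = 25.90
Round up: n = 26 per group.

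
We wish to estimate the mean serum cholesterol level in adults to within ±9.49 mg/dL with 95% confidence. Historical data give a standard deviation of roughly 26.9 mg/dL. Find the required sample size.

31

For a mean, the margin of error is E = z·σ/√n, so n = (zσ/E)².
At 95% confidence, z = 1.960.
n = (1.960 × 26.9 / 9.49)² = 30.87
Round up: n = 31.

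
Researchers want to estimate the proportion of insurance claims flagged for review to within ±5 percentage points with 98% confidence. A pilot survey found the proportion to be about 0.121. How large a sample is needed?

231

For a proportion with margin E = 0.05 at 98% confidence, z = 2.326.
n = p̂(1−p̂)(z/E)² = 0.121 × 0.879 × (2.326/0.05)² = 230.17
Round up: n = 231.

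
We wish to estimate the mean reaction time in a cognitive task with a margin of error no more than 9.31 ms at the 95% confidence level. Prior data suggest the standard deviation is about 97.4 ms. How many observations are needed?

For a mean, the margin of error is E = z·σ/√n, so n = (zσ/E)².
At 95% confidence, z = 1.960.
n = (1.960 × 97.4 / 9.31)² = 420.47
Round up: n = 421.

421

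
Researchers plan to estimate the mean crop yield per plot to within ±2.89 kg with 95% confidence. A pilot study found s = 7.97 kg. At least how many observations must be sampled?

n = 30

For a mean, the margin of error is E = z·σ/√n, so n = (zσ/E)².
At 95% confidence, z = 1.960.
n = (1.960 × 7.97 / 2.89)² = 29.22
Round up: n = 30.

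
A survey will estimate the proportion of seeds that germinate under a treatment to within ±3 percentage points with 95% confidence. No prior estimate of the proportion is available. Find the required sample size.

For a proportion with margin E = 0.03 at 95% confidence, z = 1.960.
With no prior estimate, use p = 0.5, which maximizes p(1−p) at 0.25.
n = 0.25 × (z/E)² = 0.25 × (1.960/0.03)² = 1067.11
Round up: n = 1068.

n = 1068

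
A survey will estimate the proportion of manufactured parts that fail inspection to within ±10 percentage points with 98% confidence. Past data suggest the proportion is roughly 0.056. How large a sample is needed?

For a proportion with margin E = 0.1 at 98% confidence, z = 2.326.
n = p̂(1−p̂)(z/E)² = 0.056 × 0.944 × (2.326/0.1)² = 28.60
Round up: n = 29.

29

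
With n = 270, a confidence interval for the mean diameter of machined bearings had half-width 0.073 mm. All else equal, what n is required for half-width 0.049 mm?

Margin of error scales as 1/√n, so n₂ = n₁·(E₁/E₂)².
n₂ = 270 × (0.073/0.049)² = 270 × 2.219 = 599.13
Round up: n₂ = 600.

n = 600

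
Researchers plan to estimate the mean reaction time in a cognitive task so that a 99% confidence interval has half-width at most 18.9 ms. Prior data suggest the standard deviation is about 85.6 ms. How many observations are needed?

137

For a mean, the margin of error is E = z·σ/√n, so n = (zσ/E)².
At 99% confidence, z = 2.576.
n = (2.576 × 85.6 / 18.9)² = 136.12
Round up: n = 137.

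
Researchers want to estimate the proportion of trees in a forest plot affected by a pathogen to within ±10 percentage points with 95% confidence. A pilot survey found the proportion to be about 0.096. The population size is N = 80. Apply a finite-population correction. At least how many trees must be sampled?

24

For a proportion with margin E = 0.1 at 95% confidence, z = 1.960.
n = p̂(1−p̂)(z/E)² = 0.096 × 0.904 × (1.960/0.1)² = 33.34 — call this n₀.
Finite-population correction with N = 80: n = n₀ / (1 + (n₀−1)/N) = 33.34 / 1.404 = 23.75
Round up: n = 24.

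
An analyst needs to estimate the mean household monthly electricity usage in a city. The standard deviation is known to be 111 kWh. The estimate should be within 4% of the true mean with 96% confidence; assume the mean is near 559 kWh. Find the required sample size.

For a mean, the margin of error is E = z·σ/√n, so n = (zσ/E)².
At 96% confidence, z = 2.054.
E = 4% of 559 = 22.36 kWh.
n = (2.054 × 111 / 22.36)² = 103.97
Round up: n = 104.

104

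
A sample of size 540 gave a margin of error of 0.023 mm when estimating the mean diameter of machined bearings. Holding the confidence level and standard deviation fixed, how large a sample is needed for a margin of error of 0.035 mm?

n = 234

Margin of error scales as 1/√n, so n₂ = n₁·(E₁/E₂)².
n₂ = 540 × (0.023/0.035)² = 540 × 0.4318 = 233.17
Round up: n₂ = 234.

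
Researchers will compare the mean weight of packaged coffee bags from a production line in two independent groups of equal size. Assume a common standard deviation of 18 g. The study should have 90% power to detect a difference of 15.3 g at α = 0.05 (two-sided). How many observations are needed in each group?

For two equal groups, n per group = 2·((z_{α/2} + z_β)·σ/δ)².
z_{α/2} = 1.960; z_β = 1.282 (power 90%).
n = 2 × (3.242 × 18 / 15.3)² = 2 × 14.55 = 29.10
Round up: n = 30 per group.

30 per group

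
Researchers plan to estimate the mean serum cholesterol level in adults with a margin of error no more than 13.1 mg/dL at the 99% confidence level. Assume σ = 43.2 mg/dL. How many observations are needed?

73

For a mean, the margin of error is E = z·σ/√n, so n = (zσ/E)².
At 99% confidence, z = 2.576.
n = (2.576 × 43.2 / 13.1)² = 72.16
Round up: n = 73.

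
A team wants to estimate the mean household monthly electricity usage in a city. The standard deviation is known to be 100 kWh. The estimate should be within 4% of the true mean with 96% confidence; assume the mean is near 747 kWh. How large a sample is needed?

For a mean, the margin of error is E = z·σ/√n, so n = (zσ/E)².
At 96% confidence, z = 2.054.
E = 4% of 747 = 29.88 kWh.
n = (2.054 × 100 / 29.88)² = 47.25
Round up: n = 48.

48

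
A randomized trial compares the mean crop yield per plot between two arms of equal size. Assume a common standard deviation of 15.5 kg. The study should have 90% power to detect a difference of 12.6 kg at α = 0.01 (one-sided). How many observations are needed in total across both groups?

For two equal groups, n per group = 2·((z_α + z_β)·σ/δ)².
z_α = 2.326; z_β = 1.282 (power 90%).
n = 2 × (3.608 × 15.5 / 12.6)² = 2 × 19.70 = 39.40
Round up: n = 40 per group.
Total across both groups: 2 × 40 = 80.

80 total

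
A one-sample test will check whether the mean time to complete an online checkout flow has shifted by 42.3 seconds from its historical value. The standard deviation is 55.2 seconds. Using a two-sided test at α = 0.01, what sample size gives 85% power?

23

For a one-sample z-test, n = ((z_{α/2} + z_β)·σ/δ)².
z_{α/2} = 2.576 (two-sided α = 0.01); z_β = 1.036 (power 85% → β = 0.15).
n = (3.612 × 55.2 / 42.3)² = 22.22
Round up: n = 23.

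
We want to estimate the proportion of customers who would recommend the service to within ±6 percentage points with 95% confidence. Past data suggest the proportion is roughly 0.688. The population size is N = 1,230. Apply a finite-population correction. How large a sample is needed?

194

For a proportion with margin E = 0.06 at 95% confidence, z = 1.960.
n = p̂(1−p̂)(z/E)² = 0.688 × 0.312 × (1.960/0.06)² = 229.06 — call this n₀.
Finite-population correction with N = 1,230: n = n₀ / (1 + (n₀−1)/N) = 229.06 / 1.185 = 193.30
Round up: n = 194.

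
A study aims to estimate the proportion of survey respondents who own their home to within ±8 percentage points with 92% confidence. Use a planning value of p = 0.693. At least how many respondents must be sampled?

102

For a proportion with margin E = 0.08 at 92% confidence, z = 1.751.
n = p̂(1−p̂)(z/E)² = 0.693 × 0.307 × (1.751/0.08)² = 101.92
Round up: n = 102.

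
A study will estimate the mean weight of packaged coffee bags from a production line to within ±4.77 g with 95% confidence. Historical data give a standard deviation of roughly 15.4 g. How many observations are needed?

41

For a mean, the margin of error is E = z·σ/√n, so n = (zσ/E)².
At 95% confidence, z = 1.960.
n = (1.960 × 15.4 / 4.77)² = 40.04
Round up: n = 41.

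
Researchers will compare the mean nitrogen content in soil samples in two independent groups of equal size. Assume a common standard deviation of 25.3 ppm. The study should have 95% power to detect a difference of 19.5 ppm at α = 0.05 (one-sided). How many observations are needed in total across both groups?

For two equal groups, n per group = 2·((z_α + z_β)·σ/δ)².
z_α = 1.645; z_β = 1.645 (power 95%).
n = 2 × (3.290 × 25.3 / 19.5)² = 2 × 18.22 = 36.44
Round up: n = 37 per group.
Total across both groups: 2 × 37 = 74.

74 total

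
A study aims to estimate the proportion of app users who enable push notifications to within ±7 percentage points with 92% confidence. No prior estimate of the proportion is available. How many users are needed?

For a proportion with margin E = 0.07 at 92% confidence, z = 1.751.
With no prior estimate, use p = 0.5, which maximizes p(1−p) at 0.25.
n = 0.25 × (z/E)² = 0.25 × (1.751/0.07)² = 156.43
Round up: n = 157.

157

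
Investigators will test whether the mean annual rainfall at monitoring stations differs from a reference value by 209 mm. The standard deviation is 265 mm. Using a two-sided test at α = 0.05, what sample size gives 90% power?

For a one-sample z-test, n = ((z_{α/2} + z_β)·σ/δ)².
z_{α/2} = 1.960 (two-sided α = 0.05); z_β = 1.282 (power 90% → β = 0.1).
n = (3.242 × 265 / 209)² = 16.90
Round up: n = 17.

17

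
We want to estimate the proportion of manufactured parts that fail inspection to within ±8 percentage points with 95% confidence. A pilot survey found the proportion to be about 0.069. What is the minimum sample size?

For a proportion with margin E = 0.08 at 95% confidence, z = 1.960.
n = p̂(1−p̂)(z/E)² = 0.069 × 0.931 × (1.960/0.08)² = 38.56
Round up: n = 39.

39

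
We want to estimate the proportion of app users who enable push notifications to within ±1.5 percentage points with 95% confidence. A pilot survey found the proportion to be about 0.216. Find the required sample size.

For a proportion with margin E = 0.015 at 95% confidence, z = 1.960.
n = p̂(1−p̂)(z/E)² = 0.216 × 0.784 × (1.960/0.015)² = 2891.34
Round up: n = 2892.

2892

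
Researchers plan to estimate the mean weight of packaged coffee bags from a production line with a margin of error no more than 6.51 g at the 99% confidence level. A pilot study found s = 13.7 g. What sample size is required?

30

For a mean, the margin of error is E = z·σ/√n, so n = (zσ/E)².
At 99% confidence, z = 2.576.
n = (2.576 × 13.7 / 6.51)² = 29.39
Round up: n = 30.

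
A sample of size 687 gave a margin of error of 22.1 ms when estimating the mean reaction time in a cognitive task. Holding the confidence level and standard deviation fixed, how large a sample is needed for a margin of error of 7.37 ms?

Margin of error scales as 1/√n, so n₂ = n₁·(E₁/E₂)².
n₂ = 687 × (22.1/7.37)² = 687 × 8.992 = 6177.50
Round up: n₂ = 6178.

6178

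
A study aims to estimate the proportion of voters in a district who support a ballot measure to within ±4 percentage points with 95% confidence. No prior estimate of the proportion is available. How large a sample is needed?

For a proportion with margin E = 0.04 at 95% confidence, z = 1.960.
With no prior estimate, use p = 0.5, which maximizes p(1−p) at 0.25.
n = 0.25 × (z/E)² = 0.25 × (1.960/0.04)² = 600.25
Round up: n = 601.

601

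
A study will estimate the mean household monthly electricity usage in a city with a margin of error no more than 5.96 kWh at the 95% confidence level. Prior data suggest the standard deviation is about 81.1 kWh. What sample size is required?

712

For a mean, the margin of error is E = z·σ/√n, so n = (zσ/E)².
At 95% confidence, z = 1.960.
n = (1.960 × 81.1 / 5.96)² = 711.31
Round up: n = 712.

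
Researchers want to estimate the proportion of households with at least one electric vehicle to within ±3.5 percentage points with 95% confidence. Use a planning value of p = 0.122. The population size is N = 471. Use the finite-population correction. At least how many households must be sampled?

For a proportion with margin E = 0.035 at 95% confidence, z = 1.960.
n = p̂(1−p̂)(z/E)² = 0.122 × 0.878 × (1.960/0.035)² = 335.92 — call this n₀.
Finite-population correction with N = 471: n = n₀ / (1 + (n₀−1)/N) = 335.92 / 1.711 = 196.33
Round up: n = 197.

197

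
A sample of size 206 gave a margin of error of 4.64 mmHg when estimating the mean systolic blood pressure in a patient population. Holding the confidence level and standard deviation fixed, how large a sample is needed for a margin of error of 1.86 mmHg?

Margin of error scales as 1/√n, so n₂ = n₁·(E₁/E₂)².
n₂ = 206 × (4.64/1.86)² = 206 × 6.223 = 1281.94
Round up: n₂ = 1282.

1282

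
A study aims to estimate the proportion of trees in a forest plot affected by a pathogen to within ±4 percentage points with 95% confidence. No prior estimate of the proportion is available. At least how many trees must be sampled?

601

For a proportion with margin E = 0.04 at 95% confidence, z = 1.960.
With no prior estimate, use p = 0.5, which maximizes p(1−p) at 0.25.
n = 0.25 × (z/E)² = 0.25 × (1.960/0.04)² = 600.25
Round up: n = 601.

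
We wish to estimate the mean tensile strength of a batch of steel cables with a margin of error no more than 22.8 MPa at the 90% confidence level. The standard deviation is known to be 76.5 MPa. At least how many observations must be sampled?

31

For a mean, the margin of error is E = z·σ/√n, so n = (zσ/E)².
At 90% confidence, z = 1.645.
n = (1.645 × 76.5 / 22.8)² = 30.46
Round up: n = 31.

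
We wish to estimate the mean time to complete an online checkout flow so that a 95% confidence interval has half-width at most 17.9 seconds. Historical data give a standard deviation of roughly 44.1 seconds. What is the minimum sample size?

n = 24

For a mean, the margin of error is E = z·σ/√n, so n = (zσ/E)².
At 95% confidence, z = 1.960.
n = (1.960 × 44.1 / 17.9)² = 23.32
Round up: n = 24.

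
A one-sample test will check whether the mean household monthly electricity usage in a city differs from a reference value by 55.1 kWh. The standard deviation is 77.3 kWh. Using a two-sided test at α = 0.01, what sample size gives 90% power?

30

For a one-sample z-test, n = ((z_{α/2} + z_β)·σ/δ)².
z_{α/2} = 2.576 (two-sided α = 0.01); z_β = 1.282 (power 90% → β = 0.1).
n = (3.858 × 77.3 / 55.1)² = 29.29
Round up: n = 30.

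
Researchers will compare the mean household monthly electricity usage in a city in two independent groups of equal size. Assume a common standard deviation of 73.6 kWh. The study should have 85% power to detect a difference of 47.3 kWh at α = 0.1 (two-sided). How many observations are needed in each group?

For two equal groups, n per group = 2·((z_{α/2} + z_β)·σ/δ)².
z_{α/2} = 1.645; z_β = 1.036 (power 85%).
n = 2 × (2.681 × 73.6 / 47.3)² = 2 × 17.40 = 34.80
Round up: n = 35 per group.

35 per group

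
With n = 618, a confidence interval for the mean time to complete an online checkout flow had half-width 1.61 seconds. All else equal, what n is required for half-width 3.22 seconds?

n = 155

Margin of error scales as 1/√n, so n₂ = n₁·(E₁/E₂)².
n₂ = 618 × (1.61/3.22)² = 618 × 0.25 = 154.50
Round up: n₂ = 155.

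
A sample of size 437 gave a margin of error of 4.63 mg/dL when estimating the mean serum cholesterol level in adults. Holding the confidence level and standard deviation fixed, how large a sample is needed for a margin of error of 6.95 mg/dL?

Margin of error scales as 1/√n, so n₂ = n₁·(E₁/E₂)².
n₂ = 437 × (4.63/6.95)² = 437 × 0.4438 = 193.94
Round up: n₂ = 194.

194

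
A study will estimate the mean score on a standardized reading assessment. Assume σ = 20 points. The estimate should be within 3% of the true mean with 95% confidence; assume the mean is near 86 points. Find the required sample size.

For a mean, the margin of error is E = z·σ/√n, so n = (zσ/E)².
At 95% confidence, z = 1.960.
E = 3% of 86 = 2.58 points.
n = (1.960 × 20 / 2.58)² = 230.85
Round up: n = 231.

231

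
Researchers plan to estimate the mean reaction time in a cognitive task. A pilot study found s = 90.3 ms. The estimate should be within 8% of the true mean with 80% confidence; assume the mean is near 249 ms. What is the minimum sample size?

For a mean, the margin of error is E = z·σ/√n, so n = (zσ/E)².
At 80% confidence, z = 1.282.
E = 8% of 249 = 19.92 ms.
n = (1.282 × 90.3 / 19.92)² = 33.77
Round up: n = 34.

34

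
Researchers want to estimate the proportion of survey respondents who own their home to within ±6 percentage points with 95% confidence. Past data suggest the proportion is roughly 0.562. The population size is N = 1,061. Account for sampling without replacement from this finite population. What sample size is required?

211

For a proportion with margin E = 0.06 at 95% confidence, z = 1.960.
n = p̂(1−p̂)(z/E)² = 0.562 × 0.438 × (1.960/0.06)² = 262.68 — call this n₀.
Finite-population correction with N = 1,061: n = n₀ / (1 + (n₀−1)/N) = 262.68 / 1.247 = 210.65
Round up: n = 211.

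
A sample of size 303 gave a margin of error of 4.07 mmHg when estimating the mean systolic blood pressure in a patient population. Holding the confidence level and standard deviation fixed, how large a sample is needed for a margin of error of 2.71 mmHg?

684

Margin of error scales as 1/√n, so n₂ = n₁·(E₁/E₂)².
n₂ = 303 × (4.07/2.71)² = 303 × 2.256 = 683.57
Round up: n₂ = 684.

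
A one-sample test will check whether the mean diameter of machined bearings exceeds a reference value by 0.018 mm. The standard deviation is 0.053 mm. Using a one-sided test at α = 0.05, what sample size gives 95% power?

n = 94

For a one-sample z-test, n = ((z_α + z_β)·σ/δ)².
z_α = 1.645 (one-sided α = 0.05); z_β = 1.645 (power 95% → β = 0.05).
n = (3.290 × 0.053 / 0.018)² = 93.84
Round up: n = 94.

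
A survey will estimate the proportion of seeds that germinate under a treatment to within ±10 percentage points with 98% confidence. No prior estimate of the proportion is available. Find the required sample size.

136

For a proportion with margin E = 0.1 at 98% confidence, z = 2.326.
With no prior estimate, use p = 0.5, which maximizes p(1−p) at 0.25.
n = 0.25 × (z/E)² = 0.25 × (2.326/0.1)² = 135.26
Round up: n = 136.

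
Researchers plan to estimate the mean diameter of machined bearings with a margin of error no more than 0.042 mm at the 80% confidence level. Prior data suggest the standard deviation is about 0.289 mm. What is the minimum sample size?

For a mean, the margin of error is E = z·σ/√n, so n = (zσ/E)².
At 80% confidence, z = 1.282.
n = (1.282 × 0.289 / 0.042)² = 77.82
Round up: n = 78.

78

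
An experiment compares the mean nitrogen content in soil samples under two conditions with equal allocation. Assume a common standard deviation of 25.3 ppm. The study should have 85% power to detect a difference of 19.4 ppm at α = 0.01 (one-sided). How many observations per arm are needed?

For two equal groups, n per group = 2·((z_α + z_β)·σ/δ)².
z_α = 2.326; z_β = 1.036 (power 85%).
n = 2 × (3.362 × 25.3 / 19.4)² = 2 × 19.22 = 38.44
Round up: n = 39 per group.

39 per group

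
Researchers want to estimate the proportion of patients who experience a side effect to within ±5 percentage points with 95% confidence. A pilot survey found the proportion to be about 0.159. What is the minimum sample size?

For a proportion with margin E = 0.05 at 95% confidence, z = 1.960.
n = p̂(1−p̂)(z/E)² = 0.159 × 0.841 × (1.960/0.05)² = 205.48
Round up: n = 206.

206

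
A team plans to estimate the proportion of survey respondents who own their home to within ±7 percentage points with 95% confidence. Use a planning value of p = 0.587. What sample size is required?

For a proportion with margin E = 0.07 at 95% confidence, z = 1.960.
n = p̂(1−p̂)(z/E)² = 0.587 × 0.413 × (1.960/0.07)² = 190.07
Round up: n = 191.

n = 191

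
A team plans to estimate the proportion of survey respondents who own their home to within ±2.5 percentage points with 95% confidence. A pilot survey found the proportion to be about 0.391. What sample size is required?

n = 1464

For a proportion with margin E = 0.025 at 95% confidence, z = 1.960.
n = p̂(1−p̂)(z/E)² = 0.391 × 0.609 × (1.960/0.025)² = 1463.61
Round up: n = 1464.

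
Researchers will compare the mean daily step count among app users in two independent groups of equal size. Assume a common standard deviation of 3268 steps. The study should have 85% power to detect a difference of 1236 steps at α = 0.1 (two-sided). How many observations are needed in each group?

101 per group

For two equal groups, n per group = 2·((z_{α/2} + z_β)·σ/δ)².
z_{α/2} = 1.645; z_β = 1.036 (power 85%).
n = 2 × (2.681 × 3268 / 1236)² = 2 × 50.25 = 100.50
Round up: n = 101 per group.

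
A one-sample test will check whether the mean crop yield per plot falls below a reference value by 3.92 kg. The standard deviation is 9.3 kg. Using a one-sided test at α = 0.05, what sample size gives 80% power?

For a one-sample z-test, n = ((z_α + z_β)·σ/δ)².
z_α = 1.645 (one-sided α = 0.05); z_β = 0.842 (power 80% → β = 0.2).
n = (2.487 × 9.3 / 3.92)² = 34.81
Round up: n = 35.

n = 35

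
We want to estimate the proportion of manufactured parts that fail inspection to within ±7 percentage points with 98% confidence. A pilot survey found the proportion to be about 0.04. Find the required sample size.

For a proportion with margin E = 0.07 at 98% confidence, z = 2.326.
n = p̂(1−p̂)(z/E)² = 0.04 × 0.96 × (2.326/0.07)² = 42.40
Round up: n = 43.

n = 43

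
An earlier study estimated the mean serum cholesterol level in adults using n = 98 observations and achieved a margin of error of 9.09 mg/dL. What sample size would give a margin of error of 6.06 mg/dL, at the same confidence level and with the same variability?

221

Margin of error scales as 1/√n, so n₂ = n₁·(E₁/E₂)².
n₂ = 98 × (9.09/6.06)² = 98 × 2.25 = 220.50
Round up: n₂ = 221.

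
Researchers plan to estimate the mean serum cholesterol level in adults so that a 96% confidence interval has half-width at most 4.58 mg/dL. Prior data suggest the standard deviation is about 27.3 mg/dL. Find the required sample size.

For a mean, the margin of error is E = z·σ/√n, so n = (zσ/E)².
At 96% confidence, z = 2.054.
n = (2.054 × 27.3 / 4.58)² = 149.90
Round up: n = 150.

150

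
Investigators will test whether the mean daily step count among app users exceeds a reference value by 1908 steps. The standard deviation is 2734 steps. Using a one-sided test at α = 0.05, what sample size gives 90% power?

For a one-sample z-test, n = ((z_α + z_β)·σ/δ)².
z_α = 1.645 (one-sided α = 0.05); z_β = 1.282 (power 90% → β = 0.1).
n = (2.927 × 2734 / 1908)² = 17.59
Round up: n = 18.

18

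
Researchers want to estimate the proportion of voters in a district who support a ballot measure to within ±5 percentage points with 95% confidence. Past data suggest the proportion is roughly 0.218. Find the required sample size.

For a proportion with margin E = 0.05 at 95% confidence, z = 1.960.
n = p̂(1−p̂)(z/E)² = 0.218 × 0.782 × (1.960/0.05)² = 261.96
Round up: n = 262.

262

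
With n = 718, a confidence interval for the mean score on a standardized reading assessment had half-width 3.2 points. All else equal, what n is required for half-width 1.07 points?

6422

Margin of error scales as 1/√n, so n₂ = n₁·(E₁/E₂)².
n₂ = 718 × (3.2/1.07)² = 718 × 8.944 = 6421.79
Round up: n₂ = 6422.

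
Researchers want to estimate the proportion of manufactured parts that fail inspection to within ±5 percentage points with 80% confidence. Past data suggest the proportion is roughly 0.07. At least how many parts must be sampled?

43

For a proportion with margin E = 0.05 at 80% confidence, z = 1.282.
n = p̂(1−p̂)(z/E)² = 0.07 × 0.93 × (1.282/0.05)² = 42.80
Round up: n = 43.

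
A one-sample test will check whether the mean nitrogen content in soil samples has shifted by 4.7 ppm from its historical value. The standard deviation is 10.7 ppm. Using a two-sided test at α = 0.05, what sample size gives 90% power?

For a one-sample z-test, n = ((z_{α/2} + z_β)·σ/δ)².
z_{α/2} = 1.960 (two-sided α = 0.05); z_β = 1.282 (power 90% → β = 0.1).
n = (3.242 × 10.7 / 4.7)² = 54.48
Round up: n = 55.

n = 55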